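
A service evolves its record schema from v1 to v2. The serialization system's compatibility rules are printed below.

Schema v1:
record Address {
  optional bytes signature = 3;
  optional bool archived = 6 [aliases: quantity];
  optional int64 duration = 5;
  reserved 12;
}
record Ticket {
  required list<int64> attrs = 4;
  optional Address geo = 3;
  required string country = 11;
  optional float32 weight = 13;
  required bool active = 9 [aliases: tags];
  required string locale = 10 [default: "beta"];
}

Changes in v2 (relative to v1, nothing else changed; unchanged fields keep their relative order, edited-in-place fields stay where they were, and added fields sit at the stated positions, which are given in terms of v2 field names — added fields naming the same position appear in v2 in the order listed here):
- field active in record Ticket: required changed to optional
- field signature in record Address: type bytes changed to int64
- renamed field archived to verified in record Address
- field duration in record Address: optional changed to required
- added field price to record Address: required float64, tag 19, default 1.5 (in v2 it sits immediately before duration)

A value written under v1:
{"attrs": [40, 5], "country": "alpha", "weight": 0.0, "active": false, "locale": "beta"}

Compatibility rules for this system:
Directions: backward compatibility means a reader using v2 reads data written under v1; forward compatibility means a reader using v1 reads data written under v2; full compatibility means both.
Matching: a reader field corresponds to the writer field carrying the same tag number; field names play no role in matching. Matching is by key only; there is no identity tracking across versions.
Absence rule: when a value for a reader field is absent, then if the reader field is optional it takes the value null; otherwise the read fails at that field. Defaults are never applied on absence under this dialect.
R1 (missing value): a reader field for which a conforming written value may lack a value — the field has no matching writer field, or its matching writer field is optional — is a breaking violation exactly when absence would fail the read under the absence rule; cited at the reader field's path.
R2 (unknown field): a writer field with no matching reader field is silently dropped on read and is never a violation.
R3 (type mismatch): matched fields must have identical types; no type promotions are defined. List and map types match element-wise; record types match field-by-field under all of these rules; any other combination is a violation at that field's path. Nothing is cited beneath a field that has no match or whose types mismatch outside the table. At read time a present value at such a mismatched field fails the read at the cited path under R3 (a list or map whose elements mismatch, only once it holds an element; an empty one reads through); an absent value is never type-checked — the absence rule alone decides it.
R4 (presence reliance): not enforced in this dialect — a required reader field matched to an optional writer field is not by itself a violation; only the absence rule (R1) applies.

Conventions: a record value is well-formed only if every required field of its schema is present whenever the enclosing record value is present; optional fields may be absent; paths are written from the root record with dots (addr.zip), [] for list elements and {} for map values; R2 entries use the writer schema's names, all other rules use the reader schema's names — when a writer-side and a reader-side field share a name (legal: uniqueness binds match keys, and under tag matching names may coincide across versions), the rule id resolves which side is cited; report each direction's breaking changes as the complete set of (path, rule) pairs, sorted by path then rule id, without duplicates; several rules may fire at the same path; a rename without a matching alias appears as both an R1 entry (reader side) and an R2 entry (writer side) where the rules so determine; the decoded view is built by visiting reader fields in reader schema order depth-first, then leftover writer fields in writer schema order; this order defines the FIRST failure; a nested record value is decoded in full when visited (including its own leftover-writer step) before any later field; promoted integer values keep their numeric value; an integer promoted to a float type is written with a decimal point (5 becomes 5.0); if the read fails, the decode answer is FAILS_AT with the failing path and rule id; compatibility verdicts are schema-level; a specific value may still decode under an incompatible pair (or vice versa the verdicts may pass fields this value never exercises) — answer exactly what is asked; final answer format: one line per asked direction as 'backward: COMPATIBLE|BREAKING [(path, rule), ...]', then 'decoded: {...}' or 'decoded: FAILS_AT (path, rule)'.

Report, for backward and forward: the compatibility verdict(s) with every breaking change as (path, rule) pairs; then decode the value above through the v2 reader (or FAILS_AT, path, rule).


each type pair in Ticket: writer, then reader
backward for Ticket (reader v2, writer v1):
  writer required, list<int64> -> list<int64>: reader attrs maps from writer attrs
  writer optional, Address -> Address: reader geo maps from writer geo
  writer required, string -> string: reader country maps from writer country
  writer optional, float32 -> float32: reader weight maps from writer weight
  writer required, bool -> bool: reader active maps from writer active
  writer required, string -> string: reader locale maps from writer locale
  writer optional, bytes -> int64: reader geo.signature maps from writer geo.signature
  writer optional, bool -> bool: reader geo.verified maps from writer geo.archived
  geo.price has no writer counterpart
  writer optional, int64 -> int64: reader geo.duration maps from writer geo.duration
  R1 fires at geo.duration
  R1 fires at geo.price
  R3 fires at geo.signature
  => 3 violation(s): backward is BREAKING for Ticket
forward for Ticket (reader v1, writer v2):
  writer required, list<int64> -> list<int64>: reader attrs maps from writer attrs
  writer optional, Address -> Address: reader geo maps from writer geo
  writer required, string -> string: reader country maps from writer country
  writer optional, float32 -> float32: reader weight maps from writer weight
  writer optional, bool -> bool: reader active maps from writer active
  writer required, string -> string: reader locale maps from writer locale
  writer optional, int64 -> bytes: reader geo.signature maps from writer geo.signature
  writer optional, bool -> bool: reader geo.archived maps from writer geo.verified
  writer required, int64 -> int64: reader geo.duration maps from writer geo.duration
  writer geo.price: unknown to reader
  R1 fires at active
  R3 fires at geo.signature
  => 2 violation(s): forward is BREAKING for Ticket
decode (reader v2):
  attrs := [40, 5]
  geo := null (not supplied -> null)
  country := "alpha"
  weight := 0.0
  active := false
  locale := "beta"
  => decoded: {"attrs": [40, 5], "geo": null, "country": "alpha", "weight": 0.0, "active": false, "locale": "beta"}

backward: BREAKING [(geo.duration, R1), (geo.price, R1), (geo.signature, R3)]; forward: BREAKING [(active, R1), (geo.signature, R3)]; decoded: {"attrs": [40, 5], "geo": null, "country": "alpha", "weight": 0.0, "active": false, "locale": "beta"}


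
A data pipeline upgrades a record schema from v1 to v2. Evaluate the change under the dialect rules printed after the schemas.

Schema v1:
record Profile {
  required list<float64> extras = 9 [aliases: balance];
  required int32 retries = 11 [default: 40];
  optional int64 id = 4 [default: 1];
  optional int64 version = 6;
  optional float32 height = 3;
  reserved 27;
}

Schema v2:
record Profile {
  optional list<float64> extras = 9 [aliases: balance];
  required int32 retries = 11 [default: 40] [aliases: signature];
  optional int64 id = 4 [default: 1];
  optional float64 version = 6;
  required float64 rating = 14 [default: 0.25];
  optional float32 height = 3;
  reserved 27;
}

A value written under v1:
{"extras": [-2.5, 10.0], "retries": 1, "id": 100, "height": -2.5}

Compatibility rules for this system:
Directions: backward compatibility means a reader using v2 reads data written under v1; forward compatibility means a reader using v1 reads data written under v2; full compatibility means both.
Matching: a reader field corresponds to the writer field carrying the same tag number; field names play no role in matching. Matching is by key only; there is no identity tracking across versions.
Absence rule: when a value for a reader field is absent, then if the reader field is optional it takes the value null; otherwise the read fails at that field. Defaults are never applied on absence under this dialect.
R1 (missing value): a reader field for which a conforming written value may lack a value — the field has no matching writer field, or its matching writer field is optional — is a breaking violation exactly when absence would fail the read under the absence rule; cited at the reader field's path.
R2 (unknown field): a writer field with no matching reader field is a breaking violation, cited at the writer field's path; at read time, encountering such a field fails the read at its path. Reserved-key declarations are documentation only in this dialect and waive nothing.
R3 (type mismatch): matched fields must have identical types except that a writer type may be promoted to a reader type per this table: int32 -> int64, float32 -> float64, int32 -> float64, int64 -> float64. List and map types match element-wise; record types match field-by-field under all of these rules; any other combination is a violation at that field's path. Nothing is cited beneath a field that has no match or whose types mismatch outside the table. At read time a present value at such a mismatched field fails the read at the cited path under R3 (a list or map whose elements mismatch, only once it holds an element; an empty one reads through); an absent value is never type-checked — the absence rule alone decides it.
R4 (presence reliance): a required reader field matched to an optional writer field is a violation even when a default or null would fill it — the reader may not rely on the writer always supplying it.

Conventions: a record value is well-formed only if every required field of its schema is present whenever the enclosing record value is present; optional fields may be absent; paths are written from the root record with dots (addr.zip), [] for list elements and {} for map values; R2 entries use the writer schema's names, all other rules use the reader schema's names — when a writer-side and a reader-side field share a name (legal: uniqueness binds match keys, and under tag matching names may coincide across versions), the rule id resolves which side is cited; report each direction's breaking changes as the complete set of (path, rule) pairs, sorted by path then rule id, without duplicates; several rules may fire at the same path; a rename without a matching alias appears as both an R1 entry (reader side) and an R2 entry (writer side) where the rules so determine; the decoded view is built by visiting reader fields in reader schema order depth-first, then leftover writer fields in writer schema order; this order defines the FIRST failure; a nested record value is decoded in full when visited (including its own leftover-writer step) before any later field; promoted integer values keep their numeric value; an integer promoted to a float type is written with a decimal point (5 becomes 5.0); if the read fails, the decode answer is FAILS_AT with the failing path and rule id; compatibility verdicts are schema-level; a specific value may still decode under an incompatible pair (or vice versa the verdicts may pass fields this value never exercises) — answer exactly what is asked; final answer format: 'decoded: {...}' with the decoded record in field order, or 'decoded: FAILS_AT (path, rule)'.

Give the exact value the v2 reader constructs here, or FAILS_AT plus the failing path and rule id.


the writer's type comes first in each Profile pair
migrating the Profile value to v2:
  extras := [-2.5, 10.0]
  retries := 1
  id := 100
  version := null (absent, optional -> null)
  read fails at rating under R1 (no fill)
  => FAILS_AT (rating, R1)
checking off the Profile differences that do not matter here:
  field extras in record Profile: required changed to optional -> a verdict-level change on Profile — the shown value reads the same
  field version in record Profile: type int64 changed to float64 -> a verdict-level change on Profile — the shown value reads the same

decoded: FAILS_AT (rating, R1)


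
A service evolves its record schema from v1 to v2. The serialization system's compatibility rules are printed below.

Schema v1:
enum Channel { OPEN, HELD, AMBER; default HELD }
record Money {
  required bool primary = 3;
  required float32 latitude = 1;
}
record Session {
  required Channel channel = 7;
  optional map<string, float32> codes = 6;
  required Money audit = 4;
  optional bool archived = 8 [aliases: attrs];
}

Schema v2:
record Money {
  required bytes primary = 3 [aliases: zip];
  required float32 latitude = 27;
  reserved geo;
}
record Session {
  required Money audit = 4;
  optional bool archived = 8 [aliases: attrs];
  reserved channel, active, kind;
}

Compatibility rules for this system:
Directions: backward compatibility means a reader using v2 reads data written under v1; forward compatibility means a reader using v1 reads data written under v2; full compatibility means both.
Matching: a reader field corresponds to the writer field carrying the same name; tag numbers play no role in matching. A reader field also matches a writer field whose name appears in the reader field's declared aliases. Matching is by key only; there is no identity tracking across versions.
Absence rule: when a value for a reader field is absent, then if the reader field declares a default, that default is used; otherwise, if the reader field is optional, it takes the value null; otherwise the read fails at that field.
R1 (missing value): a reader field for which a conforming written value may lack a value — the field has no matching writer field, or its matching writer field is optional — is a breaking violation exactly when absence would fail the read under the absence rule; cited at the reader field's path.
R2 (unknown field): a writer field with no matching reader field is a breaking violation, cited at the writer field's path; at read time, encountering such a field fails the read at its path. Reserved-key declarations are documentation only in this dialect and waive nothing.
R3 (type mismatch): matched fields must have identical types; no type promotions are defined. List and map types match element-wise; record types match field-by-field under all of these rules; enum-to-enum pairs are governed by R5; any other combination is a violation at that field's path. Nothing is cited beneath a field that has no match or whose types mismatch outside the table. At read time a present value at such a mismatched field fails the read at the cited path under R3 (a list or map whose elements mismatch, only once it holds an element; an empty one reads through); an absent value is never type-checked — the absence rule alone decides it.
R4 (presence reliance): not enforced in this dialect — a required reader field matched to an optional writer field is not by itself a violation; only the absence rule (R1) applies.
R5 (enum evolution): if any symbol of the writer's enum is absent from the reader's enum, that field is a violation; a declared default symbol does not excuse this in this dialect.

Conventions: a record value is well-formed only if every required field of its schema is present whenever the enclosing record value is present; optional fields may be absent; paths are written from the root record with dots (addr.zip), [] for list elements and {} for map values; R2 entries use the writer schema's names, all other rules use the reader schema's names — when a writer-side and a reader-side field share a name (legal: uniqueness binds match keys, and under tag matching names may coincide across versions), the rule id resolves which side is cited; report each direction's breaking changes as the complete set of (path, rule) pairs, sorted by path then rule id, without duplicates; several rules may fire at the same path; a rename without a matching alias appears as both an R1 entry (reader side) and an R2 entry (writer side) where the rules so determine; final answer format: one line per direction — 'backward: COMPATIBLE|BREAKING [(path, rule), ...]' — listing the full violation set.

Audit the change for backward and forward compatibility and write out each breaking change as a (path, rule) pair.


the writer's type comes first in each Session pair
backward on Session — v2 reading data written by v1:
  audit: paired with writer audit (Money -> Money; writer required)
  archived: paired with writer archived (bool -> bool; writer optional)
  leftover writer field: channel
  leftover writer field: codes
  audit.primary: paired with writer audit.primary (bool -> bytes; writer required)
  audit.latitude: paired with writer audit.latitude (float32 -> float32; writer required)
  breaking: (audit.primary, R3)
  breaking: (channel, R2)
  breaking: (codes, R2)
  backward on Session therefore BREAKING (3)
forward on Session — v1 reading data written by v2:
  channel has no writer counterpart
  codes has no writer counterpart
  audit: paired with writer audit (Money -> Money; writer required)
  archived: paired with writer archived (bool -> bool; writer optional)
  audit.primary: paired with writer audit.primary (bytes -> bool; writer required)
  audit.latitude: paired with writer audit.latitude (float32 -> float32; writer required)
  breaking: (audit.primary, R3)
  breaking: (channel, R1)
  forward on Session therefore BREAKING (2)

backward: BREAKING [(audit.primary, R3), (channel, R2), (codes, R2)]; forward: BREAKING [(audit.primary, R3), (channel, R1)]


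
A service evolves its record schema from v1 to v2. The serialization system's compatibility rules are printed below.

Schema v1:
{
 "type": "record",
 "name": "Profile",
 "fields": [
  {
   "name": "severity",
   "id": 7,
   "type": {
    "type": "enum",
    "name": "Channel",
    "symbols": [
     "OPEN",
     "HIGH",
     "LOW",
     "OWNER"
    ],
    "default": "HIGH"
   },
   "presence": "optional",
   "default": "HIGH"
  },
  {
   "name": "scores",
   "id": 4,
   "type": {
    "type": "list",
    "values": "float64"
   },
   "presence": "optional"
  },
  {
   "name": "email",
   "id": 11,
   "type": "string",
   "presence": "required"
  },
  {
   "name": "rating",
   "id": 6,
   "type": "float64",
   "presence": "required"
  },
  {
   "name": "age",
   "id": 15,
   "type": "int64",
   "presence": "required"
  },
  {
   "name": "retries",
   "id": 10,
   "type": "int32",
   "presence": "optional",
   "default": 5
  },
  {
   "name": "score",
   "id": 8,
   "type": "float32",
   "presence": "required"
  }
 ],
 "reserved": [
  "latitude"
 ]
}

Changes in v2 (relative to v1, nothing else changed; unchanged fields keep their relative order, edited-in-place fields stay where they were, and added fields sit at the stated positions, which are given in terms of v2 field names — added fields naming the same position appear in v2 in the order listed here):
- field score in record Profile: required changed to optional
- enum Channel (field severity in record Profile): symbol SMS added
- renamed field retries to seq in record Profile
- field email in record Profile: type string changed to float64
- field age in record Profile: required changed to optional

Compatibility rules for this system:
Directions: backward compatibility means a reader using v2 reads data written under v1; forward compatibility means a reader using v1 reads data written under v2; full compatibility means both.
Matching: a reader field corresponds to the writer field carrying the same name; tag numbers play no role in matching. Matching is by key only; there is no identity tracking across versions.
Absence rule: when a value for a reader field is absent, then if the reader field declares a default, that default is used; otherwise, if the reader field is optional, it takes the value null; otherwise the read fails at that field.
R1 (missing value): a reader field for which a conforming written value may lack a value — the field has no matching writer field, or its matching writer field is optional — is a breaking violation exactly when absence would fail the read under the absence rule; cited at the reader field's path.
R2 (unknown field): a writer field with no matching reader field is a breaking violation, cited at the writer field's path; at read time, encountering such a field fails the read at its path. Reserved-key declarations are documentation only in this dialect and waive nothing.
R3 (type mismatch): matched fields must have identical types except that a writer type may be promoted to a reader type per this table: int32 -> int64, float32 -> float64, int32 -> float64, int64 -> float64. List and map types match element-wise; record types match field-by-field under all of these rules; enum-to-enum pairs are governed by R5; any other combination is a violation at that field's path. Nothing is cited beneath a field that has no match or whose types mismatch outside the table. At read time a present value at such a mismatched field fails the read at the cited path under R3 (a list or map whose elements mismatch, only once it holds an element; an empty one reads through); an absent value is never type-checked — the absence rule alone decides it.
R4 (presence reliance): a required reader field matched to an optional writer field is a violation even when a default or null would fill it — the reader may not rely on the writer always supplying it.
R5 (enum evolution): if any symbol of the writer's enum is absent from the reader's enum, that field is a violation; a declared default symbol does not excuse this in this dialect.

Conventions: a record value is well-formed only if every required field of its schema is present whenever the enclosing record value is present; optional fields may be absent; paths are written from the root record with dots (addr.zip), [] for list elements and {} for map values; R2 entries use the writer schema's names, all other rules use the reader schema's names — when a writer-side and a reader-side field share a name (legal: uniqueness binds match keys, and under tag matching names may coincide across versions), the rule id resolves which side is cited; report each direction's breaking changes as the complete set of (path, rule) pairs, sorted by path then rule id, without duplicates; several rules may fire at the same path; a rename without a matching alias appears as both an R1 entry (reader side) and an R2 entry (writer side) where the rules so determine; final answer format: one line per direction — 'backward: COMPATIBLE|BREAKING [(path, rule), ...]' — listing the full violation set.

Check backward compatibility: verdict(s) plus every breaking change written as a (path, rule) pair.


backward: BREAKING [(email, R3), (retries, R2)]

each type pair in Profile: writer, then reader
checking backward for Profile: reader v2 against writer v1:
  severity: paired with writer severity (Channel -> Channel; writer optional)
  scores: paired with writer scores (list<float64> -> list<float64>; writer optional)
  email: paired with writer email (string -> float64; writer required)
  rating: paired with writer rating (float64 -> float64; writer required)
  age: paired with writer age (int64 -> int64; writer required)
  no writer field matches reader seq
  score: paired with writer score (float32 -> float32; writer required)
  writer retries: unknown to reader
  rule R3 violated at email
  rule R2 violated at retries
  => 2 violation(s): backward is BREAKING for Profile
diffs on Profile not affecting the asked answer:
  field score in record Profile: required changed to optional -> fires only in the forward direction of Profile, which is not asked here
  enum Channel (field severity in record Profile): symbol SMS added -> fires only in the forward direction of Profile, which is not asked here
  field age in record Profile: required changed to optional -> fires only in the forward direction of Profile, which is not asked here


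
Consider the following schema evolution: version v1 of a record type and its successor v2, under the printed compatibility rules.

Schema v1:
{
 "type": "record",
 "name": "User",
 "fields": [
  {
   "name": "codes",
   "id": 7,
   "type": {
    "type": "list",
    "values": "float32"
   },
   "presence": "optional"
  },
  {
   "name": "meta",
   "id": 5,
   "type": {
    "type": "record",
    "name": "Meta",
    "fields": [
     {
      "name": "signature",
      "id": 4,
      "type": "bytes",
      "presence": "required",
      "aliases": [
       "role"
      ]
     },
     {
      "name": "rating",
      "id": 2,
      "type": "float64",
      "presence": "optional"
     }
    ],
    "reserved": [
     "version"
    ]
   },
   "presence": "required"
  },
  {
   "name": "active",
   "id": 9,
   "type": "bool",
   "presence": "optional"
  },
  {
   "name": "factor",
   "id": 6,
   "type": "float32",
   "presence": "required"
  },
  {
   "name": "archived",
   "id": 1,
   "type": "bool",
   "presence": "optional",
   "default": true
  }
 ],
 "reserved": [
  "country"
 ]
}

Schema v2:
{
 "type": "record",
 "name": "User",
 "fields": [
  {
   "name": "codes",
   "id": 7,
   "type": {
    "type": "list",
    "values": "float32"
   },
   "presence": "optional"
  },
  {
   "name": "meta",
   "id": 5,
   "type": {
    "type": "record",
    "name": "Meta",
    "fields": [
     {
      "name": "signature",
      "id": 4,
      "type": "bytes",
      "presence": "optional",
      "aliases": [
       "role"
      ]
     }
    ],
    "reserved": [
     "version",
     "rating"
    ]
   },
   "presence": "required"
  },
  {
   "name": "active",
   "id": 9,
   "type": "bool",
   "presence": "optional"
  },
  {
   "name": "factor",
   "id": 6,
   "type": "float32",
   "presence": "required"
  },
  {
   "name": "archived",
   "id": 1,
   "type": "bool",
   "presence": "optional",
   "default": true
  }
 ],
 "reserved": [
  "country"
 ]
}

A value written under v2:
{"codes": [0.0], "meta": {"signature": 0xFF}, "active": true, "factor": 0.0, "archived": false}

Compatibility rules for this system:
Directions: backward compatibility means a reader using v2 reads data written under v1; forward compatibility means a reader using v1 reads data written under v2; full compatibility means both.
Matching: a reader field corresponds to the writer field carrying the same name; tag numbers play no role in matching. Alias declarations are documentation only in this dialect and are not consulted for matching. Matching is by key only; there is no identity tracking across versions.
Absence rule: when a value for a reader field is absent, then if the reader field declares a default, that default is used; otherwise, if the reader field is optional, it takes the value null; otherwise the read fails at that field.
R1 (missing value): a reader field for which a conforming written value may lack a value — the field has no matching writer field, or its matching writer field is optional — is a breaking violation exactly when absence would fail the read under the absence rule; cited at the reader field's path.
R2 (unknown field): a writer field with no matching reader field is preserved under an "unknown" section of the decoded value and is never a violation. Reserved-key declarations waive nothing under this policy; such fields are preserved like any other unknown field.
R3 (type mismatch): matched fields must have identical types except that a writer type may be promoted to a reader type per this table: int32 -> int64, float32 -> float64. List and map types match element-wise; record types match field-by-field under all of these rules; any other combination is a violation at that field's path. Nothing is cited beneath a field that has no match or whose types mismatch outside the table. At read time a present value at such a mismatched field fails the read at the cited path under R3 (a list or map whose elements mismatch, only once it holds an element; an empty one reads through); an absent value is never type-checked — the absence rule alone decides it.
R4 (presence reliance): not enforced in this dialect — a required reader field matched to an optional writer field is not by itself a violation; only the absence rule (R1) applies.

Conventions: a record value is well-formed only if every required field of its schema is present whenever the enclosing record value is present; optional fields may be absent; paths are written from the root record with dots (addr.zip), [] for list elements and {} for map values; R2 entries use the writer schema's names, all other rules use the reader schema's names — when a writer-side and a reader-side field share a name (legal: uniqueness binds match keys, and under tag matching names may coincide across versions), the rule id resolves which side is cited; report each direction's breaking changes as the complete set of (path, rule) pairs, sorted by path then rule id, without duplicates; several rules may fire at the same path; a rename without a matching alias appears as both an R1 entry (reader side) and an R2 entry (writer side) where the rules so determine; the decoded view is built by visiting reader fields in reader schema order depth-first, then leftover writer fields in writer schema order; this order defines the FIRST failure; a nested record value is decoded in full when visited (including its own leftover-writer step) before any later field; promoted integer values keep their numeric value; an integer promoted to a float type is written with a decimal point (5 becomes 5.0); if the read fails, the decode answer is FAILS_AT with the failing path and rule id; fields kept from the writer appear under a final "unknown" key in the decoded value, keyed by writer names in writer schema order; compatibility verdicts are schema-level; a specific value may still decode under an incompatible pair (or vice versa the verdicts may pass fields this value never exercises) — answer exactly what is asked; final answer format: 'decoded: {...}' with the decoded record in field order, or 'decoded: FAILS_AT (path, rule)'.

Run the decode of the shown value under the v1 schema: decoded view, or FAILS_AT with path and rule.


decoded: {"codes": [0.0], "meta": {"signature": 0xFF, "rating": null}, "active": true, "factor": 0.0, "archived": false}

each type pair in User: writer, then reader
migrating the User value to v1:
  codes := [0.0]
  meta.signature := 0xFF
  meta.rating := null (absent, optional -> null)
  active := true
  factor := 0.0
  archived := false
  => decoded: {"codes": [0.0], "meta": {"signature": 0xFF, "rating": null}, "active": true, "factor": 0.0, "archived": false}
diffs on User not affecting the asked answer:
  field signature in record Meta: required changed to optional -> shifts the User verdicts, not this decode
  removed field rating from record Meta (its key "rating" joins the reserved list) -> no rule fires on it and the decoded User view is identical with or without it


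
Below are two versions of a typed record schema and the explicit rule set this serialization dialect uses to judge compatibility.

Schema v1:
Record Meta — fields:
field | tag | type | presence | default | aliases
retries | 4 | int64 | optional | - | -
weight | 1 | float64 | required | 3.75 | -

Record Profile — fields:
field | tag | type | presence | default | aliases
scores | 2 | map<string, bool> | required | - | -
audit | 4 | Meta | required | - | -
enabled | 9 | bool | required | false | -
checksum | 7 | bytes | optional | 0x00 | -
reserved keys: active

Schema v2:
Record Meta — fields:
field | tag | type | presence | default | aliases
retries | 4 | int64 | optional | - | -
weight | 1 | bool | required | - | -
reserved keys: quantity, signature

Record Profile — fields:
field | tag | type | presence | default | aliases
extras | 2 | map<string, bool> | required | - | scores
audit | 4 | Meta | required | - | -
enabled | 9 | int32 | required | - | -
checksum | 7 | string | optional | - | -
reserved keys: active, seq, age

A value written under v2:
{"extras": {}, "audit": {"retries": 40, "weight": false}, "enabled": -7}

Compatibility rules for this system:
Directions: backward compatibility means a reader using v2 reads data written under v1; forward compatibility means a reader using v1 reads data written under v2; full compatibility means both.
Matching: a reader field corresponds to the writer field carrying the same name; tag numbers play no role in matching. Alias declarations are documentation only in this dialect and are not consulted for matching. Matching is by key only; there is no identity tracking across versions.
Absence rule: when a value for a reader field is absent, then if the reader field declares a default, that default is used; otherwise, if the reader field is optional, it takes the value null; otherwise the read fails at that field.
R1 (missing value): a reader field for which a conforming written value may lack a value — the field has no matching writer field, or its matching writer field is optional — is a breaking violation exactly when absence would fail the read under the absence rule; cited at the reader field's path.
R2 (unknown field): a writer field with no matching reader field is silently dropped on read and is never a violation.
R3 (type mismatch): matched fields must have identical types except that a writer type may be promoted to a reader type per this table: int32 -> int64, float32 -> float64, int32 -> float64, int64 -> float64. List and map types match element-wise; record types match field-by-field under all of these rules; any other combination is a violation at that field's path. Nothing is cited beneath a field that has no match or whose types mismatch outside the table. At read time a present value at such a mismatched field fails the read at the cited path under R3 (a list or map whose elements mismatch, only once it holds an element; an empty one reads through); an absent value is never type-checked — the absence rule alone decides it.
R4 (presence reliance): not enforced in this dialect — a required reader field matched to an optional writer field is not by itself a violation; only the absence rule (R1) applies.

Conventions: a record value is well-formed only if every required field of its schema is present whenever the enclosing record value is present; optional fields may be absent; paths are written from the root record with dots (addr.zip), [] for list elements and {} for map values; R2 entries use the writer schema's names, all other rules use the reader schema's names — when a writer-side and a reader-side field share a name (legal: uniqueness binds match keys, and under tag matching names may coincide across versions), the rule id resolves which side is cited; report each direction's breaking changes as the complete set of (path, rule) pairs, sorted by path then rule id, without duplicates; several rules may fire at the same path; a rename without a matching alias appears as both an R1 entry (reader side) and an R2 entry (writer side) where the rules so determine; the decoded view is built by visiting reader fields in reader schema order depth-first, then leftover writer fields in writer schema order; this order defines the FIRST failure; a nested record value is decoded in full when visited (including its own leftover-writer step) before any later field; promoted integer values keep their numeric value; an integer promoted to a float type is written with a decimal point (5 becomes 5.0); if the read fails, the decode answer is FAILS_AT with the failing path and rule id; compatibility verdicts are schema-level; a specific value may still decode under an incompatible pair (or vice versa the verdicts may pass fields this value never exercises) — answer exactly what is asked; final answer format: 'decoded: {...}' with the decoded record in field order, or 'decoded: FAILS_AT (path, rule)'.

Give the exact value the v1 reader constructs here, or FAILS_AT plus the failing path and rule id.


decoded: FAILS_AT (scores, R1)

each type pair in Profile: writer, then reader
decode walk for Profile under reader schema v1:
  read fails at scores under R1 (no fill)
  => FAILS_AT (scores, R1)
the other Profile changes do not affect what is asked:
  field checksum in record Profile: type bytes changed to string (its default is dropped) -> changes Profile's schema-level verdicts only — the decode of this value is the same
  field enabled in record Profile: type bool changed to int32 (its default is dropped) -> changes Profile's schema-level verdicts only — the decode of this value is the same
  field weight in record Meta: type float64 changed to bool (its default is dropped) -> changes Profile's schema-level verdicts only — the decode of this value is the same


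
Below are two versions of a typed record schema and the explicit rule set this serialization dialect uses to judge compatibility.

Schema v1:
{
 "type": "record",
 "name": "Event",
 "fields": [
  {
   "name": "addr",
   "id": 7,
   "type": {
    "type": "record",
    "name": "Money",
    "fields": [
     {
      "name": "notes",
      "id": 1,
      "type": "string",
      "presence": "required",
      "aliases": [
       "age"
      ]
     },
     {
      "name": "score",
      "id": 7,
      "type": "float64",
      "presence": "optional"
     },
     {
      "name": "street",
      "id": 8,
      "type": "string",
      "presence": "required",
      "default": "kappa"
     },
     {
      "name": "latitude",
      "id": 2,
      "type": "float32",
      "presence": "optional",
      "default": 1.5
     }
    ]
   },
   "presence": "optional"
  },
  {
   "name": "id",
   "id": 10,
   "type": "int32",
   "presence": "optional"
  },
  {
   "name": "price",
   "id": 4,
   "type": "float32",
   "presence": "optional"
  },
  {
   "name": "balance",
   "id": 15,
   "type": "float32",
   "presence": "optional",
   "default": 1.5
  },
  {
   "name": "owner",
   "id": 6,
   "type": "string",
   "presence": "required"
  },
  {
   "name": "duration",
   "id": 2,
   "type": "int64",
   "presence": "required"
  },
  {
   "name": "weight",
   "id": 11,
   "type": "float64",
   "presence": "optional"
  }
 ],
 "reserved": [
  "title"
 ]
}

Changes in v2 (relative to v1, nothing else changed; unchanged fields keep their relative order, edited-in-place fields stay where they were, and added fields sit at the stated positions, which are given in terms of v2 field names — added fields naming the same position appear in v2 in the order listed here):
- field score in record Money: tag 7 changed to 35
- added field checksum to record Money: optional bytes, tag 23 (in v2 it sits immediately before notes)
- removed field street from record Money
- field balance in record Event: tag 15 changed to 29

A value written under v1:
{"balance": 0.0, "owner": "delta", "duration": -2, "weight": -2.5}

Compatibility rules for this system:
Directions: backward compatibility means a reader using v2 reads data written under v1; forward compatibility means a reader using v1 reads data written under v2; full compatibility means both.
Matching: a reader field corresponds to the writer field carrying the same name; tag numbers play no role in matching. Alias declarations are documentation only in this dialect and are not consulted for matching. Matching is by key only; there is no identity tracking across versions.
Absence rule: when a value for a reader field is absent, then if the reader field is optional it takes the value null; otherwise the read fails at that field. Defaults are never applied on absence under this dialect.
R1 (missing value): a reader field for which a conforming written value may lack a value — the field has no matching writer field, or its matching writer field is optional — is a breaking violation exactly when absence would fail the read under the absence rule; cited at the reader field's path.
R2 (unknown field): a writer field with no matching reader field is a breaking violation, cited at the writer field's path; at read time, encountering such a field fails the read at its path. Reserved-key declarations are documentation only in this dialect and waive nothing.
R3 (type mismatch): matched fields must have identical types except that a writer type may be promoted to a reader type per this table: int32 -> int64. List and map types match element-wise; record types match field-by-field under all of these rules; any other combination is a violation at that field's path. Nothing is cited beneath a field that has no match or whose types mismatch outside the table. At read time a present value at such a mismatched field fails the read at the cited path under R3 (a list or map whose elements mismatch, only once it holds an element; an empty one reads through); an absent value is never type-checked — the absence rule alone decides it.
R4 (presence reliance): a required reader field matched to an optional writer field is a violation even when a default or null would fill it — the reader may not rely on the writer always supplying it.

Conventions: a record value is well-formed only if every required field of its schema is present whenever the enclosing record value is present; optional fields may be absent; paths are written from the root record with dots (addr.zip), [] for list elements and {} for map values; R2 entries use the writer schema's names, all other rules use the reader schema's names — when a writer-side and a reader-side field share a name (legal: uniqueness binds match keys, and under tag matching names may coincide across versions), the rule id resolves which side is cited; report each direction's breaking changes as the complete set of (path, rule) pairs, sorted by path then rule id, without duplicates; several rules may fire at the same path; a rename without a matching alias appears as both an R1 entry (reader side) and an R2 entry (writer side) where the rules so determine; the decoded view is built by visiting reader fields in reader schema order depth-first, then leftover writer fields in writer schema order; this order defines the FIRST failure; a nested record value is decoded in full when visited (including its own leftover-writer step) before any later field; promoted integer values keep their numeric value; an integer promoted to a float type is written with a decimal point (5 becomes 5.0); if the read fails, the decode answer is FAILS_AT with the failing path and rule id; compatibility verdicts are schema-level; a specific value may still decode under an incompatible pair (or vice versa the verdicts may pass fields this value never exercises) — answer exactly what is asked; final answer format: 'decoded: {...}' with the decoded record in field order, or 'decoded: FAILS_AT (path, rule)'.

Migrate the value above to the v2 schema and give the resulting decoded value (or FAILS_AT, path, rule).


each type pair in Event: writer, then reader
decode walk for Event under reader schema v2:
  addr := null (absent, optional -> null)
  id := null (absent, optional -> null)
  price := null (absent, optional -> null)
  balance := 0.0
  owner := "delta"
  duration := -2
  weight := -2.5
  => decoded: {"addr": null, "id": null, "price": null, "balance": 0.0, "owner": "delta", "duration": -2, "weight": -2.5}
diffs on Event not affecting the asked answer:
  field score in record Money: tag 7 changed to 35 -> no rule fires on it and the decoded Event view is identical with or without it
  added field checksum to record Money: optional bytes, tag 23 (in v2 it sits immediately before notes) -> matters for Event compatibility verdicts, not for this value's decode
  removed field street from record Money -> matters for Event compatibility verdicts, not for this value's decode
  field balance in record Event: tag 15 changed to 29 -> no rule fires on it and the decoded Event view is identical with or without it

decoded: {"addr": null, "id": null, "price": null, "balance": 0.0, "owner": "delta", "duration": -2, "weight": -2.5}
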